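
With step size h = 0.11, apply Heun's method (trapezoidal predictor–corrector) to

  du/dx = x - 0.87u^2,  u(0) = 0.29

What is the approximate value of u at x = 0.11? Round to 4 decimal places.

0.2882

Heun: k1 = f(x_n, u_n); k2 = f(x_n + h, u_n + h·k1); u_{n+1} = u_n + (h/2)·(k1 + k2).
x=0.000000, u=0.290000:
  k1 = f(0.000000, 0.290000) = -0.073167
  k2 = f(0.110000, 0.281952) = 0.040838
  u ← 0.290000 + (0.11/2)·(-0.073167 + 0.040838) = 0.288222
u(0.11) ≈ 0.2882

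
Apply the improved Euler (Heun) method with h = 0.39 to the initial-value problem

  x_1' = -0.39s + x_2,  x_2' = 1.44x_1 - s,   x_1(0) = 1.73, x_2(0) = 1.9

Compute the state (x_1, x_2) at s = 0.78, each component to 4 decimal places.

3.9717, 4.5652

Heun on (x_1,x_2): k1 = f(s_n, state_n); k2 = f(s_n + h, state_n + h·k1); state_{n+1} = state_n + (h/2)·(k1 + k2).
0.000000: (1.730000, 1.900000)
  k1 = (1.900000, 2.491200)
  predictor → (2.471000, 2.871568)
  k2 = (2.719468, 3.168240)
  → (2.630796, 3.003591)
0.390000: (2.630796, 3.003591)
  k1 = (2.851491, 3.398347)
  predictor → (3.742878, 4.328946)
  k2 = (4.024746, 4.609744)
  → (3.971662, 4.565168)
(x_1(0.78), x_2(0.78)) ≈ (3.9717, 4.5652)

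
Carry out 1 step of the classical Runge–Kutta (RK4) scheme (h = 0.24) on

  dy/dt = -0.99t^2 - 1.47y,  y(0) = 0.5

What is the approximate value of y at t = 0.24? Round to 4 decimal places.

RK4: k1 = f(t_n, y_n); k2 = f(t_n + h/2, y_n + (h/2)·k1); k3 = f(t_n + h/2, y_n + (h/2)·k2); k4 = f(t_n + h, y_n + h·k3); y_{n+1} = y_n + (h/6)·(k1 + 2k2 + 2k3 + k4).
t=0.000000, y=0.500000:
  k1 = f(0.000000, 0.500000) = -0.735000
  k2 = f(0.120000, 0.411800) = -0.619602
  k3 = f(0.120000, 0.425648) = -0.639958
  k4 = f(0.240000, 0.346410) = -0.566247
  y ← 0.500000 + (0.24/6)·(k1 + 2k2 + 2k3 + k4) = 0.347185
y(0.24) ≈ 0.3472

0.3472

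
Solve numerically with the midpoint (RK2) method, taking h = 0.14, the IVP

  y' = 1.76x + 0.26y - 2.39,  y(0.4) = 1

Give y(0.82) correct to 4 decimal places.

Midpoint: k1 = f(x_n, y_n); k2 = f(x_n + h/2, y_n + (h/2)·k1); y_{n+1} = y_n + h·k2.
x=0.400000, y=1.000000:
  k1 = f(0.400000, 1.000000) = -1.426000
  k2 = f(0.470000, 0.900180) = -1.328753
  y ← 1.000000 + 0.14·(-1.328753) = 0.813975
x=0.540000, y=0.813975:
  k1 = f(0.540000, 0.813975) = -1.227967
  k2 = f(0.610000, 0.728017) = -1.127116
  y ← 0.813975 + 0.14·(-1.127116) = 0.656178
x=0.680000, y=0.656178:
  k1 = f(0.680000, 0.656178) = -1.022594
  k2 = f(0.750000, 0.584597) = -0.918005
  y ← 0.656178 + 0.14·(-0.918005) = 0.527658
y(0.82) ≈ 0.5277

0.5277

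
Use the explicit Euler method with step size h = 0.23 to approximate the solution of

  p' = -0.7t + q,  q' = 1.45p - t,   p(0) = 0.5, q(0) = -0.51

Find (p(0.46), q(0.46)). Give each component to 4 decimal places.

0.2667, -0.2685

Euler on (p,q): p_{n+1} = p_n + h·p', q_{n+1} = q_n + h·q'.
0.000000: (0.500000, -0.510000); f=(-0.510000, 0.725000) → (0.382700, -0.343250)
0.230000: (0.382700, -0.343250); f=(-0.504250, 0.324915) → (0.266722, -0.268520)
(p(0.46), q(0.46)) ≈ (0.2667, -0.2685)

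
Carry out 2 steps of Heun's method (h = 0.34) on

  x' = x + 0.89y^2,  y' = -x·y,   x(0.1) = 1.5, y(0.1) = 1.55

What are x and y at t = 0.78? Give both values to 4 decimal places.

Heun on (x,y): k1 = f(t_n, state_n); k2 = f(t_n + h, state_n + h·k1); state_{n+1} = state_n + (h/2)·(k1 + k2).
0.100000: (1.500000, 1.550000)
  k1 = (3.638225, -2.325000)
  predictor → (2.736997, 0.759500)
  k2 = (3.250384, -2.078749)
  → (2.671064, 0.801363)
0.440000: (2.671064, 0.801363)
  k1 = (3.242606, -2.140491)
  predictor → (3.773550, 0.073596)
  k2 = (3.778370, -0.277718)
  → (3.864629, 0.390267)
(x(0.78), y(0.78)) ≈ (3.8646, 0.3903)

3.8646, 0.3903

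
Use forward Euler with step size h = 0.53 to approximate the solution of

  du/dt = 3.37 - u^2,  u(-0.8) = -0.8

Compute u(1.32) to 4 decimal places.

2.1444

Euler: u_{n+1} = u_n + h·f(t_n, u_n).
t=-0.800000, u=-0.800000: f=2.730000 → u ← -0.800000 + 0.53·2.730000 = 0.646900
t=-0.270000, u=0.646900: f=2.951520 → u ← 0.646900 + 0.53·2.951520 = 2.211206
t=0.260000, u=2.211206: f=-1.519431 → u ← 2.211206 + 0.53·(-1.519431) = 1.405907
t=0.790000, u=1.405907: f=1.393425 → u ← 1.405907 + 0.53·1.393425 = 2.144422
u(1.32) ≈ 2.1444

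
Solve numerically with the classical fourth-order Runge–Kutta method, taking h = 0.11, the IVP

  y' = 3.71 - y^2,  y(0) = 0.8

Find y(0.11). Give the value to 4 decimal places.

1.1062

RK4: k1 = f(s_n, y_n); k2 = f(s_n + h/2, y_n + (h/2)·k1); k3 = f(s_n + h/2, y_n + (h/2)·k2); k4 = f(s_n + h, y_n + h·k3); y_{n+1} = y_n + (h/6)·(k1 + 2k2 + 2k3 + k4).
s=0.000000, y=0.800000:
  k1 = f(0.000000, 0.800000) = 3.070000
  k2 = f(0.055000, 0.968850) = 2.771330
  k3 = f(0.055000, 0.952423) = 2.802890
  k4 = f(0.110000, 1.108318) = 2.481631
  y ← 0.800000 + (0.11/6)·(k1 + 2k2 + 2k3 + k4) = 1.106168
y(0.11) ≈ 1.1062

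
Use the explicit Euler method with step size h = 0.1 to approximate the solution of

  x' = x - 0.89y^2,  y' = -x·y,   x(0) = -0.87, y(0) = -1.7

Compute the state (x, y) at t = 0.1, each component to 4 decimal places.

-1.2142, -1.8479

Euler on (x,y): x_{n+1} = x_n + h·x', y_{n+1} = y_n + h·y'.
0.000000: (-0.870000, -1.700000); f=(-3.442100, -1.479000) → (-1.214210, -1.847900)
(x(0.1), y(0.1)) ≈ (-1.2142, -1.8479)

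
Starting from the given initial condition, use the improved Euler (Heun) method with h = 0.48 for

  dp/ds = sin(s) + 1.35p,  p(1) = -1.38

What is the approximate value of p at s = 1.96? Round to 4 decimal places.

-3.0854

Heun: k1 = f(s_n, p_n); k2 = f(s_n + h, p_n + h·k1); p_{n+1} = p_n + (h/2)·(k1 + k2).
s=1.000000, p=-1.380000:
  k1 = f(1.000000, -1.380000) = -1.021529
  k2 = f(1.480000, -1.870334) = -1.529070
  p ← -1.380000 + (0.48/2)·(-1.021529 + (-1.529070)) = -1.992144
s=1.480000, p=-1.992144:
  k1 = f(1.480000, -1.992144) = -1.693513
  k2 = f(1.960000, -2.805030) = -2.861579
  p ← -1.992144 + (0.48/2)·(-1.693513 + (-2.861579)) = -3.085366
p(1.96) ≈ -3.0854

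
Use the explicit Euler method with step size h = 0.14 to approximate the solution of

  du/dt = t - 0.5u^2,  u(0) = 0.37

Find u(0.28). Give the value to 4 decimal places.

0.3709

Euler: u_{n+1} = u_n + h·f(t_n, u_n).
t=0.000000, u=0.370000: f=-0.068450 → u ← 0.370000 + 0.14·(-0.068450) = 0.360417
t=0.140000, u=0.360417: f=0.075050 → u ← 0.360417 + 0.14·0.075050 = 0.370924
u(0.28) ≈ 0.3709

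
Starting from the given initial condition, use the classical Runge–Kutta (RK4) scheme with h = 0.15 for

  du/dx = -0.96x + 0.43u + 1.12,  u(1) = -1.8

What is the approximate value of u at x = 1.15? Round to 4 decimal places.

-1.9062

RK4: k1 = f(x_n, u_n); k2 = f(x_n + h/2, u_n + (h/2)·k1); k3 = f(x_n + h/2, u_n + (h/2)·k2); k4 = f(x_n + h, u_n + h·k3); u_{n+1} = u_n + (h/6)·(k1 + 2k2 + 2k3 + k4).
x=1.000000, u=-1.800000:
  k1 = f(1.000000, -1.800000) = -0.614000
  k2 = f(1.075000, -1.846050) = -0.705801
  k3 = f(1.075000, -1.852935) = -0.708762
  k4 = f(1.150000, -1.906314) = -0.803715
  u ← -1.800000 + (0.15/6)·(k1 + 2k2 + 2k3 + k4) = -1.906171
u(1.15) ≈ -1.9062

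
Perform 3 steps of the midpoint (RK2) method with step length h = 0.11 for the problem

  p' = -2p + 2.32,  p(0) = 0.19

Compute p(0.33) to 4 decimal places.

0.6555

Midpoint: k1 = f(x_n, p_n); k2 = f(x_n + h/2, p_n + (h/2)·k1); p_{n+1} = p_n + h·k2.
x=0.000000, p=0.190000:
  k1 = f(0.000000, 0.190000) = 1.940000
  k2 = f(0.055000, 0.296700) = 1.726600
  p ← 0.190000 + 0.11·1.726600 = 0.379926
x=0.110000, p=0.379926:
  k1 = f(0.110000, 0.379926) = 1.560148
  k2 = f(0.165000, 0.465734) = 1.388532
  p ← 0.379926 + 0.11·1.388532 = 0.532664
x=0.220000, p=0.532664:
  k1 = f(0.220000, 0.532664) = 1.254671
  k2 = f(0.275000, 0.601671) = 1.116657
  p ← 0.532664 + 0.11·1.116657 = 0.655497
p(0.33) ≈ 0.6555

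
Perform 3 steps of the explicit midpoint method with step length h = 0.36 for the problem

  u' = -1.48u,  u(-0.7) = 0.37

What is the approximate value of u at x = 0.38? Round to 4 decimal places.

Midpoint: k1 = f(x_n, u_n); k2 = f(x_n + h/2, u_n + (h/2)·k1); u_{n+1} = u_n + h·k2.
x=-0.700000, u=0.370000:
  k1 = f(-0.700000, 0.370000) = -0.547600
  k2 = f(-0.520000, 0.271432) = -0.401719
  u ← 0.370000 + 0.36·(-0.401719) = 0.225381
x=-0.340000, u=0.225381:
  k1 = f(-0.340000, 0.225381) = -0.333564
  k2 = f(-0.160000, 0.165340) = -0.244702
  u ← 0.225381 + 0.36·(-0.244702) = 0.137288
x=0.020000, u=0.137288:
  k1 = f(0.020000, 0.137288) = -0.203186
  k2 = f(0.200000, 0.100715) = -0.149058
  u ← 0.137288 + 0.36·(-0.149058) = 0.083627
u(0.38) ≈ 0.0836

0.0836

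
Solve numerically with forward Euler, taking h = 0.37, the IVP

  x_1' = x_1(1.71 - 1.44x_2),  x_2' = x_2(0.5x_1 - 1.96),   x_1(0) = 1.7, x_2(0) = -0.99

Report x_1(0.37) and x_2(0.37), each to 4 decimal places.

Euler on (x_1,x_2): x_1_{n+1} = x_1_n + h·x_1', x_2_{n+1} = x_2_n + h·x_2'.
0.000000: (1.700000, -0.990000); f=(5.330520, 1.098900) → (3.672292, -0.583407)
(x_1(0.37), x_2(0.37)) ≈ (3.6723, -0.5834)

3.6723, -0.5834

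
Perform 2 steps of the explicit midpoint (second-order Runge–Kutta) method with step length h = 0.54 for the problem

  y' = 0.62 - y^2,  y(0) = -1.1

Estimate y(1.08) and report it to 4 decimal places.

-3.8157

Midpoint: k1 = f(t_n, y_n); k2 = f(t_n + h/2, y_n + (h/2)·k1); y_{n+1} = y_n + h·k2.
t=0.000000, y=-1.100000:
  k1 = f(0.000000, -1.100000) = -0.590000
  k2 = f(0.270000, -1.259300) = -0.965836
  y ← -1.100000 + 0.54·(-0.965836) = -1.621552
t=0.540000, y=-1.621552:
  k1 = f(0.540000, -1.621552) = -2.009430
  k2 = f(0.810000, -2.164098) = -4.063319
  y ← -1.621552 + 0.54·(-4.063319) = -3.815744
y(1.08) ≈ -3.8157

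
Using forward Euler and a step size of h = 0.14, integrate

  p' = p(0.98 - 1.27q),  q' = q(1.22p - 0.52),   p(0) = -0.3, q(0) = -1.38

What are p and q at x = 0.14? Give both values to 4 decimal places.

Euler on (p,q): p_{n+1} = p_n + h·p', q_{n+1} = q_n + h·q'.
0.000000: (-0.300000, -1.380000); f=(-0.819780, 1.222680) → (-0.414769, -1.208825)
(p(0.14), q(0.14)) ≈ (-0.4148, -1.2088)

-0.4148, -1.2088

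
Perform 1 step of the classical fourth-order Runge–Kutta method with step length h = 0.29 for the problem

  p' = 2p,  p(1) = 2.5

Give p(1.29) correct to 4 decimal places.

RK4: k1 = f(t_n, p_n); k2 = f(t_n + h/2, p_n + (h/2)·k1); k3 = f(t_n + h/2, p_n + (h/2)·k2); k4 = f(t_n + h, p_n + h·k3); p_{n+1} = p_n + (h/6)·(k1 + 2k2 + 2k3 + k4).
t=1.000000, p=2.500000:
  k1 = f(1.000000, 2.500000) = 5.000000
  k2 = f(1.145000, 3.225000) = 6.450000
  k3 = f(1.145000, 3.435250) = 6.870500
  k4 = f(1.290000, 4.492445) = 8.984890
  p ← 2.500000 + (0.29/6)·(k1 + 2k2 + 2k3 + k4) = 4.463585
p(1.29) ≈ 4.4636

4.4636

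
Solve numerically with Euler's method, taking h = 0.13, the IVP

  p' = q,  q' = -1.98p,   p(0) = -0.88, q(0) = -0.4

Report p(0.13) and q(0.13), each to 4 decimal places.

-0.9320, -0.1735

Euler on (p,q): p_{n+1} = p_n + h·p', q_{n+1} = q_n + h·q'.
0.000000: (-0.880000, -0.400000); f=(-0.400000, 1.742400) → (-0.932000, -0.173488)
(p(0.13), q(0.13)) ≈ (-0.9320, -0.1735)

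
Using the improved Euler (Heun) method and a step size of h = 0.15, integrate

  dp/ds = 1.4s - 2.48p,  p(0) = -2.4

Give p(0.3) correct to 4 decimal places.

-1.1142

Heun: k1 = f(s_n, p_n); k2 = f(s_n + h, p_n + h·k1); p_{n+1} = p_n + (h/2)·(k1 + k2).
s=0.000000, p=-2.400000:
  k1 = f(0.000000, -2.400000) = 5.952000
  k2 = f(0.150000, -1.507200) = 3.947856
  p ← -2.400000 + (0.15/2)·(5.952000 + 3.947856) = -1.657511
s=0.150000, p=-1.657511:
  k1 = f(0.150000, -1.657511) = 4.320627
  k2 = f(0.300000, -1.009417) = 2.923354
  p ← -1.657511 + (0.15/2)·(4.320627 + 2.923354) = -1.114212
p(0.3) ≈ -1.1142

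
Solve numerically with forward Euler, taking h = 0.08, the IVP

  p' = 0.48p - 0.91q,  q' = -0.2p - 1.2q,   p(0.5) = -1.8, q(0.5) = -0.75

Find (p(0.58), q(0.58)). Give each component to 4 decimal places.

Euler on (p,q): p_{n+1} = p_n + h·p', q_{n+1} = q_n + h·q'.
0.500000: (-1.800000, -0.750000); f=(-0.181500, 1.260000) → (-1.814520, -0.649200)
(p(0.58), q(0.58)) ≈ (-1.8145, -0.6492)

-1.8145, -0.6492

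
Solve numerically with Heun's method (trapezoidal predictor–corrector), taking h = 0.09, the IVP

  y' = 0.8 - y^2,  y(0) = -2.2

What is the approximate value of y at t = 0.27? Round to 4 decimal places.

-4.5982

Heun: k1 = f(t_n, y_n); k2 = f(t_n + h, y_n + h·k1); y_{n+1} = y_n + (h/2)·(k1 + k2).
t=0.000000, y=-2.200000:
  k1 = f(0.000000, -2.200000) = -4.040000
  k2 = f(0.090000, -2.563600) = -5.772045
  y ← -2.200000 + (0.09/2)·(-4.040000 + (-5.772045)) = -2.641542
t=0.090000, y=-2.641542:
  k1 = f(0.090000, -2.641542) = -6.177744
  k2 = f(0.180000, -3.197539) = -9.424256
  y ← -2.641542 + (0.09/2)·(-6.177744 + (-9.424256)) = -3.343632
t=0.180000, y=-3.343632:
  k1 = f(0.180000, -3.343632) = -10.379875
  k2 = f(0.270000, -4.277821) = -17.499751
  y ← -3.343632 + (0.09/2)·(-10.379875 + (-17.499751)) = -4.598215
y(0.27) ≈ -4.5982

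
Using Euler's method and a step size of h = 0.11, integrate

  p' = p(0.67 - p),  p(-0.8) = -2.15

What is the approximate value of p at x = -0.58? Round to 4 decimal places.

-3.8974

Euler: p_{n+1} = p_n + h·f(x_n, p_n).
x=-0.800000, p=-2.150000: f=-6.063000 → p ← -2.150000 + 0.11·(-6.063000) = -2.816930
x=-0.690000, p=-2.816930: f=-9.822438 → p ← -2.816930 + 0.11·(-9.822438) = -3.897398
p(-0.58) ≈ -3.8974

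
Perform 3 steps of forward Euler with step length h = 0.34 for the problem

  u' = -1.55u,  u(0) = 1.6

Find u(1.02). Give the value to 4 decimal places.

0.1693

Euler: u_{n+1} = u_n + h·f(x_n, u_n).
x=0.000000, u=1.600000: f=-2.480000 → u ← 1.600000 + 0.34·(-2.480000) = 0.756800
x=0.340000, u=0.756800: f=-1.173040 → u ← 0.756800 + 0.34·(-1.173040) = 0.357966
x=0.680000, u=0.357966: f=-0.554848 → u ← 0.357966 + 0.34·(-0.554848) = 0.169318
u(1.02) ≈ 0.1693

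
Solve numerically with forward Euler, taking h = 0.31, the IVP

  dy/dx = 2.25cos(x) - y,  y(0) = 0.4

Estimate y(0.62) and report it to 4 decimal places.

Euler: y_{n+1} = y_n + h·f(x_n, y_n).
x=0.000000, y=0.400000: f=1.850000 → y ← 0.400000 + 0.31·1.850000 = 0.973500
x=0.310000, y=0.973500: f=1.169251 → y ← 0.973500 + 0.31·1.169251 = 1.335968
y(0.62) ≈ 1.3360

1.3360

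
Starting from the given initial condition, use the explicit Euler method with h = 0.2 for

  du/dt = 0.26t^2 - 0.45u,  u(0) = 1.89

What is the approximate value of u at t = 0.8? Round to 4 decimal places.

Euler: u_{n+1} = u_n + h·f(t_n, u_n).
t=0.000000, u=1.890000: f=-0.850500 → u ← 1.890000 + 0.2·(-0.850500) = 1.719900
t=0.200000, u=1.719900: f=-0.763555 → u ← 1.719900 + 0.2·(-0.763555) = 1.567189
t=0.400000, u=1.567189: f=-0.663635 → u ← 1.567189 + 0.2·(-0.663635) = 1.434462
t=0.600000, u=1.434462: f=-0.551908 → u ← 1.434462 + 0.2·(-0.551908) = 1.324080
u(0.8) ≈ 1.3241

1.3241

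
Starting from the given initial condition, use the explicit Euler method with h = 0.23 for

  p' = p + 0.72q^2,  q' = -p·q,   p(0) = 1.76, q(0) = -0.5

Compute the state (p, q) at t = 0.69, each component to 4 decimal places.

3.3594, -0.0546

Euler on (p,q): p_{n+1} = p_n + h·p', q_{n+1} = q_n + h·q'.
0.000000: (1.760000, -0.500000); f=(1.940000, 0.880000) → (2.206200, -0.297600)
0.230000: (2.206200, -0.297600); f=(2.269967, 0.656565) → (2.728292, -0.146590)
0.460000: (2.728292, -0.146590); f=(2.743764, 0.399940) → (3.359358, -0.054604)
(p(0.69), q(0.69)) ≈ (3.3594, -0.0546)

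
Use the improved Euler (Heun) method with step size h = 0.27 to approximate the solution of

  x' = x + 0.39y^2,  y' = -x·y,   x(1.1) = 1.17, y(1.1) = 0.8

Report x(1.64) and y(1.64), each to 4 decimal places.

Heun on (x,y): k1 = f(s_n, state_n); k2 = f(s_n + h, state_n + h·k1); state_{n+1} = state_n + (h/2)·(k1 + k2).
1.100000: (1.170000, 0.800000)
  k1 = (1.419600, -0.936000)
  predictor → (1.553292, 0.547280)
  k2 = (1.670103, -0.850086)
  → (1.587110, 0.558878)
1.370000: (1.587110, 0.558878)
  k1 = (1.708924, -0.887002)
  predictor → (2.048520, 0.319388)
  k2 = (2.088303, -0.654273)
  → (2.099736, 0.350806)
(x(1.64), y(1.64)) ≈ (2.0997, 0.3508)

2.0997, 0.3508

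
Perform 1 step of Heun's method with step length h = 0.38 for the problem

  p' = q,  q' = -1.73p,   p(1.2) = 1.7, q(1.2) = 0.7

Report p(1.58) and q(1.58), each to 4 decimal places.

Heun on (p,q): k1 = f(t_n, state_n); k2 = f(t_n + h, state_n + h·k1); state_{n+1} = state_n + (h/2)·(k1 + k2).
1.200000: (1.700000, 0.700000)
  k1 = (0.700000, -2.941000)
  predictor → (1.966000, -0.417580)
  k2 = (-0.417580, -3.401180)
  → (1.753660, -0.505014)
(p(1.58), q(1.58)) ≈ (1.7537, -0.5050)

1.7537, -0.5050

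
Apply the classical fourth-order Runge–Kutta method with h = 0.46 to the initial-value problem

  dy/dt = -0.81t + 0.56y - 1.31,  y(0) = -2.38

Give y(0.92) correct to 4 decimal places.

RK4: k1 = f(t_n, y_n); k2 = f(t_n + h/2, y_n + (h/2)·k1); k3 = f(t_n + h/2, y_n + (h/2)·k2); k4 = f(t_n + h, y_n + h·k3); y_{n+1} = y_n + (h/6)·(k1 + 2k2 + 2k3 + k4).
t=0.000000, y=-2.380000:
  k1 = f(0.000000, -2.380000) = -2.642800
  k2 = f(0.230000, -2.987844) = -3.169493
  k3 = f(0.230000, -3.108983) = -3.237331
  k4 = f(0.460000, -3.869172) = -3.849336
  y ← -2.380000 + (0.46/6)·(k1 + 2k2 + 2k3 + k4) = -3.860110
t=0.460000, y=-3.860110:
  k1 = f(0.460000, -3.860110) = -3.844262
  k2 = f(0.690000, -4.744290) = -4.525703
  k3 = f(0.690000, -4.901022) = -4.613472
  k4 = f(0.920000, -5.982307) = -5.405292
  y ← -3.860110 + (0.46/6)·(k1 + 2k2 + 2k3 + k4) = -5.970583
y(0.92) ≈ -5.9706

-5.9706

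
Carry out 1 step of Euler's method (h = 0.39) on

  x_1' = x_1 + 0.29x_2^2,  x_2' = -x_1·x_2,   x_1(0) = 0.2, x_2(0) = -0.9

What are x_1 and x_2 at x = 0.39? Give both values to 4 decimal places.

0.3696, -0.8298

Euler on (x_1,x_2): x_1_{n+1} = x_1_n + h·x_1', x_2_{n+1} = x_2_n + h·x_2'.
0.000000: (0.200000, -0.900000); f=(0.434900, 0.180000) → (0.369611, -0.829800)
(x_1(0.39), x_2(0.39)) ≈ (0.3696, -0.8298)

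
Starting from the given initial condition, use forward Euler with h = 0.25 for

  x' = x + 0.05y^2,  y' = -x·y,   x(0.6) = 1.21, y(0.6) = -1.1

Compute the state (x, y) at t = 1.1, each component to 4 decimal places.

Euler on (x,y): x_{n+1} = x_n + h·x', y_{n+1} = y_n + h·y'.
0.600000: (1.210000, -1.100000); f=(1.270500, 1.331000) → (1.527625, -0.767250)
0.850000: (1.527625, -0.767250); f=(1.557059, 1.172070) → (1.916890, -0.474232)
(x(1.1), y(1.1)) ≈ (1.9169, -0.4742)

1.9169, -0.4742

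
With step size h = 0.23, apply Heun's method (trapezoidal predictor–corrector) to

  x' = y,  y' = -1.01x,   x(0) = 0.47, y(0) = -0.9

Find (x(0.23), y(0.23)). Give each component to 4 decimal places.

0.2504, -0.9851

Heun on (x,y): k1 = f(t_n, state_n); k2 = f(t_n + h, state_n + h·k1); state_{n+1} = state_n + (h/2)·(k1 + k2).
0.000000: (0.470000, -0.900000)
  k1 = (-0.900000, -0.474700)
  predictor → (0.263000, -1.009181)
  k2 = (-1.009181, -0.265630)
  → (0.250444, -0.985138)
(x(0.23), y(0.23)) ≈ (0.2504, -0.9851)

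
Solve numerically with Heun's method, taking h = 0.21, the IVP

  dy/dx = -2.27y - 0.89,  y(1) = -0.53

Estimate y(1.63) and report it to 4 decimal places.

-0.4277

Heun: k1 = f(x_n, y_n); k2 = f(x_n + h, y_n + h·k1); y_{n+1} = y_n + (h/2)·(k1 + k2).
x=1.000000, y=-0.530000:
  k1 = f(1.000000, -0.530000) = 0.313100
  k2 = f(1.210000, -0.464249) = 0.163845
  y ← -0.530000 + (0.21/2)·(0.313100 + 0.163845) = -0.479921
x=1.210000, y=-0.479921:
  k1 = f(1.210000, -0.479921) = 0.199420
  k2 = f(1.420000, -0.438043) = 0.104357
  y ← -0.479921 + (0.21/2)·(0.199420 + 0.104357) = -0.448024
x=1.420000, y=-0.448024:
  k1 = f(1.420000, -0.448024) = 0.127015
  k2 = f(1.630000, -0.421351) = 0.066467
  y ← -0.448024 + (0.21/2)·(0.127015 + 0.066467) = -0.427709
y(1.63) ≈ -0.4277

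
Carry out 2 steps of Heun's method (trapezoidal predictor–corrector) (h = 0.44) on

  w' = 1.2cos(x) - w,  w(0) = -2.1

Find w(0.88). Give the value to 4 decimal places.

Heun: k1 = f(x_n, w_n); k2 = f(x_n + h, w_n + h·k1); w_{n+1} = w_n + (h/2)·(k1 + k2).
x=0.000000, w=-2.100000:
  k1 = f(0.000000, -2.100000) = 3.300000
  k2 = f(0.440000, -0.648000) = 1.733702
  w ← -2.100000 + (0.44/2)·(3.300000 + 1.733702) = -0.992586
x=0.440000, w=-0.992586:
  k1 = f(0.440000, -0.992586) = 2.078288
  k2 = f(0.880000, -0.078139) = 0.842720
  w ← -0.992586 + (0.44/2)·(2.078288 + 0.842720) = -0.349964
w(0.88) ≈ -0.3500

-0.3500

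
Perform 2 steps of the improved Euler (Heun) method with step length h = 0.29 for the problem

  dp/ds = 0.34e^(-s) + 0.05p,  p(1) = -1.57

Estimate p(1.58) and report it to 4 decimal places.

Heun: k1 = f(s_n, p_n); k2 = f(s_n + h, p_n + h·k1); p_{n+1} = p_n + (h/2)·(k1 + k2).
s=1.000000, p=-1.570000:
  k1 = f(1.000000, -1.570000) = 0.046579
  k2 = f(1.290000, -1.556492) = 0.015767
  p ← -1.570000 + (0.29/2)·(0.046579 + 0.015767) = -1.560960
s=1.290000, p=-1.560960:
  k1 = f(1.290000, -1.560960) = 0.015544
  k2 = f(1.580000, -1.556452) = -0.007791
  p ← -1.560960 + (0.29/2)·(0.015544 + (-0.007791)) = -1.559836
p(1.58) ≈ -1.5598

-1.5598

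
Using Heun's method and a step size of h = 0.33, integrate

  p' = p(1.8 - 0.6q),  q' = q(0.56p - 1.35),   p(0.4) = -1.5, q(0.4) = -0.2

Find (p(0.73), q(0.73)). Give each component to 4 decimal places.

Heun on (p,q): k1 = f(x_n, state_n); k2 = f(x_n + h, state_n + h·k1); state_{n+1} = state_n + (h/2)·(k1 + k2).
0.400000: (-1.500000, -0.200000)
  k1 = (-2.880000, 0.438000)
  predictor → (-2.450400, -0.055460)
  k2 = (-4.492260, 0.150975)
  → (-2.716423, -0.102819)
(p(0.73), q(0.73)) ≈ (-2.7164, -0.1028)

-2.7164, -0.1028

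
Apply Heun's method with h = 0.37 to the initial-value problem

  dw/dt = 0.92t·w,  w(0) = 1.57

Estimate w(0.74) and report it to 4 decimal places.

2.0106

Heun: k1 = f(t_n, w_n); k2 = f(t_n + h, w_n + h·k1); w_{n+1} = w_n + (h/2)·(k1 + k2).
t=0.000000, w=1.570000:
  k1 = f(0.000000, 1.570000) = 0.000000
  k2 = f(0.370000, 1.570000) = 0.534428
  w ← 1.570000 + (0.37/2)·(0.000000 + 0.534428) = 1.668869
t=0.370000, w=1.668869:
  k1 = f(0.370000, 1.668869) = 0.568083
  k2 = f(0.740000, 1.879060) = 1.279264
  w ← 1.668869 + (0.37/2)·(0.568083 + 1.279264) = 2.010628
w(0.74) ≈ 2.0106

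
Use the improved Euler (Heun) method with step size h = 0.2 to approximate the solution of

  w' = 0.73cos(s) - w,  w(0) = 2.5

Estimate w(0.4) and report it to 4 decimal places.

1.9120

Heun: k1 = f(s_n, w_n); k2 = f(s_n + h, w_n + h·k1); w_{n+1} = w_n + (h/2)·(k1 + k2).
s=0.000000, w=2.500000:
  k1 = f(0.000000, 2.500000) = -1.770000
  k2 = f(0.200000, 2.146000) = -1.430551
  w ← 2.500000 + (0.2/2)·(-1.770000 + (-1.430551)) = 2.179945
s=0.200000, w=2.179945:
  k1 = f(0.200000, 2.179945) = -1.464496
  k2 = f(0.400000, 1.887046) = -1.214671
  w ← 2.179945 + (0.2/2)·(-1.464496 + (-1.214671)) = 1.912028
w(0.4) ≈ 1.9120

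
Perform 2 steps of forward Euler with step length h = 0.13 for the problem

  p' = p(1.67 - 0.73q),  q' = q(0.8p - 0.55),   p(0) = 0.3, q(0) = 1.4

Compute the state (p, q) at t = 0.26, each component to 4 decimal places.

0.3544, 1.2930

Euler on (p,q): p_{n+1} = p_n + h·p', q_{n+1} = q_n + h·q'.
0.000000: (0.300000, 1.400000); f=(0.194400, -0.434000) → (0.325272, 1.343580)
0.130000: (0.325272, 1.343580); f=(0.224173, -0.389346) → (0.354415, 1.292965)
(p(0.26), q(0.26)) ≈ (0.3544, 1.2930)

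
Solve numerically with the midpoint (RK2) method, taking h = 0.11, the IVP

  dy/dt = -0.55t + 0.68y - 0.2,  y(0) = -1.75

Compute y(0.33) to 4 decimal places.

Midpoint: k1 = f(t_n, y_n); k2 = f(t_n + h/2, y_n + (h/2)·k1); y_{n+1} = y_n + h·k2.
t=0.000000, y=-1.750000:
  k1 = f(0.000000, -1.750000) = -1.390000
  k2 = f(0.055000, -1.826450) = -1.472236
  y ← -1.750000 + 0.11·(-1.472236) = -1.911946
t=0.110000, y=-1.911946:
  k1 = f(0.110000, -1.911946) = -1.560623
  k2 = f(0.165000, -1.997780) = -1.649241
  y ← -1.911946 + 0.11·(-1.649241) = -2.093362
t=0.220000, y=-2.093362:
  k1 = f(0.220000, -2.093362) = -1.744486
  k2 = f(0.275000, -2.189309) = -1.839980
  y ← -2.093362 + 0.11·(-1.839980) = -2.295760
y(0.33) ≈ -2.2958

-2.2958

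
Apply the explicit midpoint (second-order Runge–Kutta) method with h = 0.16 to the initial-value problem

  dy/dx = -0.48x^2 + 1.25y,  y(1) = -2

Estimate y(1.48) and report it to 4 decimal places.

Midpoint: k1 = f(x_n, y_n); k2 = f(x_n + h/2, y_n + (h/2)·k1); y_{n+1} = y_n + h·k2.
x=1.000000, y=-2.000000:
  k1 = f(1.000000, -2.000000) = -2.980000
  k2 = f(1.080000, -2.238400) = -3.357872
  y ← -2.000000 + 0.16·(-3.357872) = -2.537260
x=1.160000, y=-2.537260:
  k1 = f(1.160000, -2.537260) = -3.817462
  k2 = f(1.240000, -2.842657) = -4.291369
  y ← -2.537260 + 0.16·(-4.291369) = -3.223879
x=1.320000, y=-3.223879:
  k1 = f(1.320000, -3.223879) = -4.866200
  k2 = f(1.400000, -3.613175) = -5.457268
  y ← -3.223879 + 0.16·(-5.457268) = -4.097041
y(1.48) ≈ -4.0970

-4.0970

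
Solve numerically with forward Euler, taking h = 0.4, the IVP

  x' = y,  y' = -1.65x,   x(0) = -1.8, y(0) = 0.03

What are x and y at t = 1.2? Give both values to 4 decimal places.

Euler on (x,y): x_{n+1} = x_n + h·x', y_{n+1} = y_n + h·y'.
0.000000: (-1.800000, 0.030000); f=(0.030000, 2.970000) → (-1.788000, 1.218000)
0.400000: (-1.788000, 1.218000); f=(1.218000, 2.950200) → (-1.300800, 2.398080)
0.800000: (-1.300800, 2.398080); f=(2.398080, 2.146320) → (-0.341568, 3.256608)
(x(1.2), y(1.2)) ≈ (-0.3416, 3.2566)

-0.3416, 3.2566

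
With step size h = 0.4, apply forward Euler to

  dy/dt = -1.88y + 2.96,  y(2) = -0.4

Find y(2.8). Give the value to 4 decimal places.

1.4530

Euler: y_{n+1} = y_n + h·f(t_n, y_n).
t=2.000000, y=-0.400000: f=3.712000 → y ← -0.400000 + 0.4·3.712000 = 1.084800
t=2.400000, y=1.084800: f=0.920576 → y ← 1.084800 + 0.4·0.920576 = 1.453030
y(2.8) ≈ 1.4530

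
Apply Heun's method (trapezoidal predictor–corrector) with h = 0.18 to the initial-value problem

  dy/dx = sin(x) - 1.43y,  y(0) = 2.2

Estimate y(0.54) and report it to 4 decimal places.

1.1403

Heun: k1 = f(x_n, y_n); k2 = f(x_n + h, y_n + h·k1); y_{n+1} = y_n + (h/2)·(k1 + k2).
x=0.000000, y=2.200000:
  k1 = f(0.000000, 2.200000) = -3.146000
  k2 = f(0.180000, 1.633720) = -2.157190
  y ← 2.200000 + (0.18/2)·(-3.146000 + (-2.157190)) = 1.722713
x=0.180000, y=1.722713:
  k1 = f(0.180000, 1.722713) = -2.284450
  k2 = f(0.360000, 1.311512) = -1.523188
  y ← 1.722713 + (0.18/2)·(-2.284450 + (-1.523188)) = 1.380026
x=0.360000, y=1.380026:
  k1 = f(0.360000, 1.380026) = -1.621162
  k2 = f(0.540000, 1.088216) = -1.042013
  y ← 1.380026 + (0.18/2)·(-1.621162 + (-1.042013)) = 1.140340
y(0.54) ≈ 1.1403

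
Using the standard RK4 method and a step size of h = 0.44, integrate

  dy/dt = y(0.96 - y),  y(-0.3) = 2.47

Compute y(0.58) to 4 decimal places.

1.2990

RK4: k1 = f(t_n, y_n); k2 = f(t_n + h/2, y_n + (h/2)·k1); k3 = f(t_n + h/2, y_n + (h/2)·k2); k4 = f(t_n + h, y_n + h·k3); y_{n+1} = y_n + (h/6)·(k1 + 2k2 + 2k3 + k4).
t=-0.300000, y=2.470000:
  k1 = f(-0.300000, 2.470000) = -3.729700
  k2 = f(-0.080000, 1.649466) = -1.137251
  k3 = f(-0.080000, 2.219805) = -2.796521
  k4 = f(0.140000, 1.239531) = -0.346487
  y ← 2.470000 + (0.44/6)·(k1 + 2k2 + 2k3 + k4) = 1.594126
t=0.140000, y=1.594126:
  k1 = f(0.140000, 1.594126) = -1.010878
  k2 = f(0.360000, 1.371733) = -0.564788
  k3 = f(0.360000, 1.469873) = -0.749449
  k4 = f(0.580000, 1.264369) = -0.384835
  y ← 1.594126 + (0.44/6)·(k1 + 2k2 + 2k3 + k4) = 1.299019
y(0.58) ≈ 1.2990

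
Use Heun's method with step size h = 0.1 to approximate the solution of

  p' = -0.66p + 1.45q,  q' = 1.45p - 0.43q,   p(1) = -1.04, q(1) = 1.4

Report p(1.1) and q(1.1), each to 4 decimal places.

Heun on (p,q): k1 = f(t_n, state_n); k2 = f(t_n + h, state_n + h·k1); state_{n+1} = state_n + (h/2)·(k1 + k2).
1.000000: (-1.040000, 1.400000)
  k1 = (2.716400, -2.110000)
  predictor → (-0.768360, 1.189000)
  k2 = (2.231168, -1.625392)
  → (-0.792622, 1.213230)
(p(1.1), q(1.1)) ≈ (-0.7926, 1.2132)

-0.7926, 1.2132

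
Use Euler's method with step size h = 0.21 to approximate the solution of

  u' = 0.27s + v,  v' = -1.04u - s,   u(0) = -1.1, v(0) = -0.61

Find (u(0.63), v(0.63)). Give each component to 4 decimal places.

Euler on (u,v): u_{n+1} = u_n + h·u', v_{n+1} = v_n + h·v'.
0.000000: (-1.100000, -0.610000); f=(-0.610000, 1.144000) → (-1.228100, -0.369760)
0.210000: (-1.228100, -0.369760); f=(-0.313060, 1.067224) → (-1.293843, -0.145643)
0.420000: (-1.293843, -0.145643); f=(-0.032243, 0.925596) → (-1.300614, 0.048732)
(u(0.63), v(0.63)) ≈ (-1.3006, 0.0487)

-1.3006, 0.0487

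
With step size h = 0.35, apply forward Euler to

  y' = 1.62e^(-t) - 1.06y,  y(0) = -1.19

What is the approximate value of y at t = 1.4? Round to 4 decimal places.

0.4884

Euler: y_{n+1} = y_n + h·f(t_n, y_n).
t=0.000000, y=-1.190000: f=2.881400 → y ← -1.190000 + 0.35·2.881400 = -0.181510
t=0.350000, y=-0.181510: f=1.333995 → y ← -0.181510 + 0.35·1.333995 = 0.285388
t=0.700000, y=0.285388: f=0.501957 → y ← 0.285388 + 0.35·0.501957 = 0.461073
t=1.050000, y=0.461073: f=0.078162 → y ← 0.461073 + 0.35·0.078162 = 0.488430
y(1.4) ≈ 0.4884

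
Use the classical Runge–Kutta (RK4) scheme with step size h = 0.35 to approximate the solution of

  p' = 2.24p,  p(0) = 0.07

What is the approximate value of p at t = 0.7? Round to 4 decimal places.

RK4: k1 = f(t_n, p_n); k2 = f(t_n + h/2, p_n + (h/2)·k1); k3 = f(t_n + h/2, p_n + (h/2)·k2); k4 = f(t_n + h, p_n + h·k3); p_{n+1} = p_n + (h/6)·(k1 + 2k2 + 2k3 + k4).
t=0.000000, p=0.070000:
  k1 = f(0.000000, 0.070000) = 0.156800
  k2 = f(0.175000, 0.097440) = 0.218266
  k3 = f(0.175000, 0.108196) = 0.242360
  k4 = f(0.350000, 0.154826) = 0.346810
  p ← 0.070000 + (0.35/6)·(k1 + 2k2 + 2k3 + k4) = 0.153117
t=0.350000, p=0.153117:
  k1 = f(0.350000, 0.153117) = 0.342982
  k2 = f(0.525000, 0.213139) = 0.477431
  k3 = f(0.525000, 0.236667) = 0.530135
  k4 = f(0.700000, 0.338664) = 0.758608
  p ← 0.153117 + (0.35/6)·(k1 + 2k2 + 2k3 + k4) = 0.334926
p(0.7) ≈ 0.3349

0.3349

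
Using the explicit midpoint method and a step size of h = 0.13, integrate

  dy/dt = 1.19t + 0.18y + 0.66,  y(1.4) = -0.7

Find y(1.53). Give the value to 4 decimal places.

Midpoint: k1 = f(t_n, y_n); k2 = f(t_n + h/2, y_n + (h/2)·k1); y_{n+1} = y_n + h·k2.
t=1.400000, y=-0.700000:
  k1 = f(1.400000, -0.700000) = 2.200000
  k2 = f(1.465000, -0.557000) = 2.303090
  y ← -0.700000 + 0.13·2.303090 = -0.400598
y(1.53) ≈ -0.4006

-0.4006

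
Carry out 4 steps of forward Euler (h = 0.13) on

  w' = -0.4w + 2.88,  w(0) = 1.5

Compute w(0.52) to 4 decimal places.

2.5963

Euler: w_{n+1} = w_n + h·f(s_n, w_n).
s=0.000000, w=1.500000: f=2.280000 → w ← 1.500000 + 0.13·2.280000 = 1.796400
s=0.130000, w=1.796400: f=2.161440 → w ← 1.796400 + 0.13·2.161440 = 2.077387
s=0.260000, w=2.077387: f=2.049045 → w ← 2.077387 + 0.13·2.049045 = 2.343763
s=0.390000, w=2.343763: f=1.942495 → w ← 2.343763 + 0.13·1.942495 = 2.596287
w(0.52) ≈ 2.5963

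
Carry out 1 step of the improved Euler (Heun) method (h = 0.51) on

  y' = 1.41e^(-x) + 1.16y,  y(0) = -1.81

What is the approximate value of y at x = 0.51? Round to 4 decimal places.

Heun: k1 = f(x_n, y_n); k2 = f(x_n + h, y_n + h·k1); y_{n+1} = y_n + (h/2)·(k1 + k2).
x=0.000000, y=-1.810000:
  k1 = f(0.000000, -1.810000) = -0.689600
  k2 = f(0.510000, -2.161696) = -1.660869
  y ← -1.810000 + (0.51/2)·(-0.689600 + (-1.660869)) = -2.409369
y(0.51) ≈ -2.4094

-2.4094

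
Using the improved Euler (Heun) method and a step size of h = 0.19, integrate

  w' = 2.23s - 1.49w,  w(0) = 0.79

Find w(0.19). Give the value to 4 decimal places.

Heun: k1 = f(s_n, w_n); k2 = f(s_n + h, w_n + h·k1); w_{n+1} = w_n + (h/2)·(k1 + k2).
s=0.000000, w=0.790000:
  k1 = f(0.000000, 0.790000) = -1.177100
  k2 = f(0.190000, 0.566351) = -0.420163
  w ← 0.790000 + (0.19/2)·(-1.177100 + (-0.420163)) = 0.638260
w(0.19) ≈ 0.6383

0.6383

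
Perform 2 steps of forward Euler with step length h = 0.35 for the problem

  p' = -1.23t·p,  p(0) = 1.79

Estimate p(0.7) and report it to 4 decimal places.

Euler: p_{n+1} = p_n + h·f(t_n, p_n).
t=0.000000, p=1.790000: f=0.000000 → p ← 1.790000 + 0.35·0.000000 = 1.790000
t=0.350000, p=1.790000: f=-0.770595 → p ← 1.790000 + 0.35·(-0.770595) = 1.520292
p(0.7) ≈ 1.5203

1.5203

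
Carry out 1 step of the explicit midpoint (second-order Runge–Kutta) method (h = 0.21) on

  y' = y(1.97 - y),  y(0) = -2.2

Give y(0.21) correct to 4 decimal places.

Midpoint: k1 = f(s_n, y_n); k2 = f(s_n + h/2, y_n + (h/2)·k1); y_{n+1} = y_n + h·k2.
s=0.000000, y=-2.200000:
  k1 = f(0.000000, -2.200000) = -9.174000
  k2 = f(0.105000, -3.163270) = -16.237919
  y ← -2.200000 + 0.21·(-16.237919) = -5.609963
y(0.21) ≈ -5.6100

-5.6100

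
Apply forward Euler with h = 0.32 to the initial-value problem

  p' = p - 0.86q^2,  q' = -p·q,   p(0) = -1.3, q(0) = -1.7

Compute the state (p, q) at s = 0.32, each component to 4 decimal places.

-2.5113, -2.4072

Euler on (p,q): p_{n+1} = p_n + h·p', q_{n+1} = q_n + h·q'.
0.000000: (-1.300000, -1.700000); f=(-3.785400, -2.210000) → (-2.511328, -2.407200)
(p(0.32), q(0.32)) ≈ (-2.5113, -2.4072)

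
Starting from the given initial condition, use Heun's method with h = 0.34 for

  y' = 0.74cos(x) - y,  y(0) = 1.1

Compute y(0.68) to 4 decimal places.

0.8876

Heun: k1 = f(x_n, y_n); k2 = f(x_n + h, y_n + h·k1); y_{n+1} = y_n + (h/2)·(k1 + k2).
x=0.000000, y=1.100000:
  k1 = f(0.000000, 1.100000) = -0.360000
  k2 = f(0.340000, 0.977600) = -0.279962
  y ← 1.100000 + (0.34/2)·(-0.360000 + (-0.279962)) = 0.991207
x=0.340000, y=0.991207:
  k1 = f(0.340000, 0.991207) = -0.293568
  k2 = f(0.680000, 0.891393) = -0.315990
  y ← 0.991207 + (0.34/2)·(-0.293568 + (-0.315990)) = 0.887582
y(0.68) ≈ 0.8876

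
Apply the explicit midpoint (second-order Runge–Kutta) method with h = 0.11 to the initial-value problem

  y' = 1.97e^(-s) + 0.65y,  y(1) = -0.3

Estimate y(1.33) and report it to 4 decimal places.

Midpoint: k1 = f(s_n, y_n); k2 = f(s_n + h/2, y_n + (h/2)·k1); y_{n+1} = y_n + h·k2.
s=1.000000, y=-0.300000:
  k1 = f(1.000000, -0.300000) = 0.529722
  k2 = f(1.055000, -0.270865) = 0.509877
  y ← -0.300000 + 0.11·0.509877 = -0.243914
s=1.110000, y=-0.243914:
  k1 = f(1.110000, -0.243914) = 0.490687
  k2 = f(1.165000, -0.216926) = 0.473486
  y ← -0.243914 + 0.11·0.473486 = -0.191830
s=1.220000, y=-0.191830:
  k1 = f(1.220000, -0.191830) = 0.456914
  k2 = f(1.275000, -0.166700) = 0.442124
  y ← -0.191830 + 0.11·0.442124 = -0.143196
y(1.33) ≈ -0.1432

-0.1432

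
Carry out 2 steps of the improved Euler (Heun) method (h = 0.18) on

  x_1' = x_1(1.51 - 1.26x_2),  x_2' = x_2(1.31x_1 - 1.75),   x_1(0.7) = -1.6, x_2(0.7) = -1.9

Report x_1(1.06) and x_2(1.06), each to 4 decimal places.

-3.9472, -0.4754

Heun on (x_1,x_2): k1 = f(t_n, state_n); k2 = f(t_n + h, state_n + h·k1); state_{n+1} = state_n + (h/2)·(k1 + k2).
0.700000: (-1.600000, -1.900000)
  k1 = (-6.246400, 7.307400)
  predictor → (-2.724352, -0.584668)
  k2 = (-6.120752, 3.109791)
  → (-2.713044, -0.962453)
0.880000: (-2.713044, -0.962453)
  k1 = (-7.386778, 5.104933)
  predictor → (-4.042664, -0.043565)
  k2 = (-6.326330, 0.306952)
  → (-3.947223, -0.475383)
(x_1(1.06), x_2(1.06)) ≈ (-3.9472, -0.4754)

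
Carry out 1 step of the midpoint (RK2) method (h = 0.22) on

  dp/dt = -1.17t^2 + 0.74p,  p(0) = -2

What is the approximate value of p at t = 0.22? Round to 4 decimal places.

-2.3552

Midpoint: k1 = f(t_n, p_n); k2 = f(t_n + h/2, p_n + (h/2)·k1); p_{n+1} = p_n + h·k2.
t=0.000000, p=-2.000000:
  k1 = f(0.000000, -2.000000) = -1.480000
  k2 = f(0.110000, -2.162800) = -1.614629
  p ← -2.000000 + 0.22·(-1.614629) = -2.355218
p(0.22) ≈ -2.3552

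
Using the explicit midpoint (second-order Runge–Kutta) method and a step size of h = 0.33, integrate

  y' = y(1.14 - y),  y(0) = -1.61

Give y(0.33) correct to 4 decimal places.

Midpoint: k1 = f(s_n, y_n); k2 = f(s_n + h/2, y_n + (h/2)·k1); y_{n+1} = y_n + h·k2.
s=0.000000, y=-1.610000:
  k1 = f(0.000000, -1.610000) = -4.427500
  k2 = f(0.165000, -2.340537) = -8.146329
  y ← -1.610000 + 0.33·(-8.146329) = -4.298288
y(0.33) ≈ -4.2983

-4.2983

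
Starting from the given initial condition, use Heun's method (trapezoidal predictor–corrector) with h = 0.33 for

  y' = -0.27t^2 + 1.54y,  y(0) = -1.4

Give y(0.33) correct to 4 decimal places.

Heun: k1 = f(t_n, y_n); k2 = f(t_n + h, y_n + h·k1); y_{n+1} = y_n + (h/2)·(k1 + k2).
t=0.000000, y=-1.400000:
  k1 = f(0.000000, -1.400000) = -2.156000
  k2 = f(0.330000, -2.111480) = -3.281082
  y ← -1.400000 + (0.33/2)·(-2.156000 + (-3.281082)) = -2.297119
y(0.33) ≈ -2.2971

-2.2971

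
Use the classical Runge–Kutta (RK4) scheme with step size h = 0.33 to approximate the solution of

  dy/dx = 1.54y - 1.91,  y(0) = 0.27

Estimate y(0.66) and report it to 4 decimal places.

RK4: k1 = f(x_n, y_n); k2 = f(x_n + h/2, y_n + (h/2)·k1); k3 = f(x_n + h/2, y_n + (h/2)·k2); k4 = f(x_n + h, y_n + h·k3); y_{n+1} = y_n + (h/6)·(k1 + 2k2 + 2k3 + k4).
x=0.000000, y=0.270000:
  k1 = f(0.000000, 0.270000) = -1.494200
  k2 = f(0.165000, 0.023457) = -1.873876
  k3 = f(0.165000, -0.039190) = -1.970352
  k4 = f(0.330000, -0.380216) = -2.495533
  y ← 0.270000 + (0.33/6)·(k1 + 2k2 + 2k3 + k4) = -0.372300
x=0.330000, y=-0.372300:
  k1 = f(0.330000, -0.372300) = -2.483343
  k2 = f(0.495000, -0.782052) = -3.114360
  k3 = f(0.495000, -0.886170) = -3.274701
  k4 = f(0.660000, -1.452952) = -4.147546
  y ← -0.372300 + (0.33/6)·(k1 + 2k2 + 2k3 + k4) = -1.439796
y(0.66) ≈ -1.4398

-1.4398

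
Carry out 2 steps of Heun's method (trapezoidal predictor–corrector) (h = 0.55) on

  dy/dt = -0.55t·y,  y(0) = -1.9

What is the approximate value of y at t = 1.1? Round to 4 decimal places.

Heun: k1 = f(t_n, y_n); k2 = f(t_n + h, y_n + h·k1); y_{n+1} = y_n + (h/2)·(k1 + k2).
t=0.000000, y=-1.900000:
  k1 = f(0.000000, -1.900000) = 0.000000
  k2 = f(0.550000, -1.900000) = 0.574750
  y ← -1.900000 + (0.55/2)·(0.000000 + 0.574750) = -1.741944
t=0.550000, y=-1.741944:
  k1 = f(0.550000, -1.741944) = 0.526938
  k2 = f(1.100000, -1.452128) = 0.878537
  y ← -1.741944 + (0.55/2)·(0.526938 + 0.878537) = -1.355438
y(1.1) ≈ -1.3554

-1.3554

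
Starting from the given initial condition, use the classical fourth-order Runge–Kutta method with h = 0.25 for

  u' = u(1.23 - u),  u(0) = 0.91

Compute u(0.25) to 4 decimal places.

RK4: k1 = f(s_n, u_n); k2 = f(s_n + h/2, u_n + (h/2)·k1); k3 = f(s_n + h/2, u_n + (h/2)·k2); k4 = f(s_n + h, u_n + h·k3); u_{n+1} = u_n + (h/6)·(k1 + 2k2 + 2k3 + k4).
s=0.000000, u=0.910000:
  k1 = f(0.000000, 0.910000) = 0.291200
  k2 = f(0.125000, 0.946400) = 0.268399
  k3 = f(0.125000, 0.943550) = 0.270280
  k4 = f(0.250000, 0.977570) = 0.246768
  u ← 0.910000 + (0.25/6)·(k1 + 2k2 + 2k3 + k4) = 0.977305
u(0.25) ≈ 0.9773

0.9773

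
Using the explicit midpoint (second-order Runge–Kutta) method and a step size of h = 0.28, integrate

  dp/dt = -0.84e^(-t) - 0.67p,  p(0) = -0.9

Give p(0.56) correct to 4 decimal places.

-0.9093

Midpoint: k1 = f(t_n, p_n); k2 = f(t_n + h/2, p_n + (h/2)·k1); p_{n+1} = p_n + h·k2.
t=0.000000, p=-0.900000:
  k1 = f(0.000000, -0.900000) = -0.237000
  k2 = f(0.140000, -0.933180) = -0.105030
  p ← -0.900000 + 0.28·(-0.105030) = -0.929408
t=0.280000, p=-0.929408:
  k1 = f(0.280000, -0.929408) = -0.012155
  k2 = f(0.420000, -0.931110) = 0.071924
  p ← -0.929408 + 0.28·0.071924 = -0.909270
p(0.56) ≈ -0.9093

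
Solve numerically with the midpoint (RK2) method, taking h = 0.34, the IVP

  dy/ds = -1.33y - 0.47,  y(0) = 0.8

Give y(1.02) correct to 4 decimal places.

Midpoint: k1 = f(s_n, y_n); k2 = f(s_n + h/2, y_n + (h/2)·k1); y_{n+1} = y_n + h·k2.
s=0.000000, y=0.800000:
  k1 = f(0.000000, 0.800000) = -1.534000
  k2 = f(0.170000, 0.539220) = -1.187163
  y ← 0.800000 + 0.34·(-1.187163) = 0.396365
s=0.340000, y=0.396365:
  k1 = f(0.340000, 0.396365) = -0.997165
  k2 = f(0.510000, 0.226847) = -0.771706
  y ← 0.396365 + 0.34·(-0.771706) = 0.133985
s=0.680000, y=0.133985:
  k1 = f(0.680000, 0.133985) = -0.648200
  k2 = f(0.850000, 0.023791) = -0.501642
  y ← 0.133985 + 0.34·(-0.501642) = -0.036574
y(1.02) ≈ -0.0366

-0.0366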